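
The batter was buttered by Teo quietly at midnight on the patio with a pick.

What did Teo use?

'with a pick' marks the instrument of the buttering event.

a pick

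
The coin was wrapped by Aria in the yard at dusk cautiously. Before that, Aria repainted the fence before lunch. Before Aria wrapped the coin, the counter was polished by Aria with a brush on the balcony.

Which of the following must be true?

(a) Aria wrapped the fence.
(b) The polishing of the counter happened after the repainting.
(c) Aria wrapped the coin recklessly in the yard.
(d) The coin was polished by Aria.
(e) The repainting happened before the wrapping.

(a) Not entailed — Aria wrapped the coin, not the fence; the fence belongs to the repainting event.
(b) Not entailed — the narrative doesn't order the repainting relative to the polishing.
(c) Not entailed — 'recklessly' adds a manner not in (and inconsistent with) the original.
(d) Not entailed — Aria polished the counter, not the coin; the coin belongs to the wrapping event.
(e) Entailed — the narrative places the repainting before the wrapping.

(e)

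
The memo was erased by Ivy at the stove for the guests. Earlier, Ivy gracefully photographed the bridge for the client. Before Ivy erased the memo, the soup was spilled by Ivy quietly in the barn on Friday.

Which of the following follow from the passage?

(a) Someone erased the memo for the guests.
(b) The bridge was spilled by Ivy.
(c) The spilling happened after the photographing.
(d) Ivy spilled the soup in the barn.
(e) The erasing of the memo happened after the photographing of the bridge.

(a) Entailed — dropping 'at the stove' and generalizing the agent leaves a sub-description the original still satisfies.
(b) Not entailed — Ivy spilled the soup, not the bridge; the bridge belongs to the photographing event.
(c) Not entailed — the narrative doesn't order the photographing relative to the spilling.
(d) Entailed — the original entails any weakening of itself; this just drops 'on Friday', 'quietly'.
(e) Entailed — the narrative places the photographing before the erasing.

(a), (d), (e)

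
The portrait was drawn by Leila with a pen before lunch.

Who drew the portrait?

'Leila' marks the agent of the drawing event.

Leila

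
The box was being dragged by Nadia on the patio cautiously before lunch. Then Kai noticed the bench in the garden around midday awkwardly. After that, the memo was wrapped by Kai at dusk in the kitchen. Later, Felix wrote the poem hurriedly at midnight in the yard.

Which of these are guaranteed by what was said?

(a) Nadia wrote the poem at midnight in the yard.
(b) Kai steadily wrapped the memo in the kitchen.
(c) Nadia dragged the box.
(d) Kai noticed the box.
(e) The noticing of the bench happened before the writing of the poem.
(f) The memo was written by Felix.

(a) Not entailed — the passage has Felix writing the poem, not Nadia.
(b) Not entailed — 'steadily' adds information not in the original event.
(c) Entailed — 'drag' is an activity; 'was dragging' entails that some dragging happened, so 'dragged' holds.
(d) Not entailed — Kai noticed the bench, not the box; the box belongs to the dragging event.
(e) Entailed — the narrative places the noticing before the writing.
(f) Not entailed — Felix wrote the poem, not the memo; the memo belongs to the wrapping event.

(c), (e)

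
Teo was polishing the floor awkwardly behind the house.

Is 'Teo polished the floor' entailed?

yes

'polish' is atelic; if Teo was polishing the floor, then Teo polished the floor (for some time).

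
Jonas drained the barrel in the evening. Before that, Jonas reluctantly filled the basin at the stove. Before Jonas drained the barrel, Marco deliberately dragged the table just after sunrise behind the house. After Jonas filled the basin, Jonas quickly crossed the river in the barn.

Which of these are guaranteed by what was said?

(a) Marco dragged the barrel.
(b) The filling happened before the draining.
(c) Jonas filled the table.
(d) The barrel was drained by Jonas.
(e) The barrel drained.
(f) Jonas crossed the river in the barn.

(b), (d), (e), (f)

(a) Not entailed — Marco dragged the table, not the barrel; the barrel belongs to the draining event.
(b) Entailed — the narrative places the filling before the draining.
(c) Not entailed — Jonas filled the basin, not the table; the table belongs to the dragging event.
(d) Entailed — dropping 'in the evening' leaves a sub-description the original still satisfies.
(e) Entailed — 'Jonas drained the barrel' is causative; it entails the inchoative 'the barrel drained'.
(f) Entailed — dropping 'quickly' leaves a sub-description the original still satisfies.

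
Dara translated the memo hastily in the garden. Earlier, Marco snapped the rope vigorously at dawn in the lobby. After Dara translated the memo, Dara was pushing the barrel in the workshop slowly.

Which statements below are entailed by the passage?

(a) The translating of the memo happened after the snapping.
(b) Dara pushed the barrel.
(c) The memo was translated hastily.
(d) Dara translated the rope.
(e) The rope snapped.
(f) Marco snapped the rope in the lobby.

(a), (b), (c), (e), (f)

(a) Entailed — the narrative places the snapping before the translating.
(b) Entailed — 'push' is an activity; 'was pushing' entails that some pushing happened, so 'pushed' holds.
(c) Entailed — every conjunct here is already in the original translating event.
(d) Not entailed — Dara translated the memo, not the rope; the rope belongs to the snapping event.
(e) Entailed — 'Marco snapped the rope' is causative; it entails the inchoative 'the rope snapped'.
(f) Entailed — dropping 'vigorously', 'at dawn' leaves a sub-description the original still satisfies.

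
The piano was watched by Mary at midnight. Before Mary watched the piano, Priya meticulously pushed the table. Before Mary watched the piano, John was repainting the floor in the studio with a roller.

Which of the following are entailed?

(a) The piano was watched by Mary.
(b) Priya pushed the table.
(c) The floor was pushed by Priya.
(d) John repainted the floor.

(a) Entailed — every conjunct here is already in the original watching event.
(b) Entailed — dropping 'meticulously' leaves a sub-description the original still satisfies.
(c) Not entailed — Priya pushed the table, not the floor; the floor belongs to the repainting event.
(d) Not entailed — 'was repainting' is progressive on an accomplishment; it does not entail the completed 'repainted'.

(a), (b)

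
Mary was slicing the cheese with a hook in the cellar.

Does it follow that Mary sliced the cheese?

'was slicing' is progressive; for an accomplishment like 'slice the cheese', it doesn't entail completion.

no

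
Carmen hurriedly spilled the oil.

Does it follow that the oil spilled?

yes

'Carmen spilled the oil' is the causative; it entails the inchoative 'the oil spilled'.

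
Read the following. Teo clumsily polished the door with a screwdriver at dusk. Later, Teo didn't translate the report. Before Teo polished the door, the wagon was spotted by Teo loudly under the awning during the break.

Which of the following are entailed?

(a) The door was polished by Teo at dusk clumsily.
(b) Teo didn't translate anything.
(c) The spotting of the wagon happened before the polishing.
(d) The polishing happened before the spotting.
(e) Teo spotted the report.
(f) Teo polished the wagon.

(a), (c)

(a) Entailed — dropping 'with a screwdriver' leaves a sub-description the original still satisfies.
(b) Not entailed — the original only denies this specific event; Teo may have translated something else.
(c) Entailed — the narrative places the spotting before the polishing.
(d) Not entailed — the narrative places the spotting before the polishing, not after.
(e) Not entailed — Teo spotted the wagon, not the report; the report belongs to the translating event.
(f) Not entailed — Teo polished the door, not the wagon; the wagon belongs to the spotting event.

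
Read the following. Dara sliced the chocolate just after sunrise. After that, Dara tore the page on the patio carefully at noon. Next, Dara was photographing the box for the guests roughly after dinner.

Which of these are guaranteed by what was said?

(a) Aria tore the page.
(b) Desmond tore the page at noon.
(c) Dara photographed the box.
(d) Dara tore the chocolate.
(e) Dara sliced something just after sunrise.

(e)

(a) Not entailed — the passage has Dara tearing the page, not Aria.
(b) Not entailed — the passage has Dara tearing the page, not Desmond.
(c) Not entailed — 'was photographing' is progressive on an accomplishment; it does not entail the completed 'photographed'.
(d) Not entailed — Dara tore the page, not the chocolate; the chocolate belongs to the slicing event.
(e) Entailed — this follows by dropping conjuncts from the slicing event's description.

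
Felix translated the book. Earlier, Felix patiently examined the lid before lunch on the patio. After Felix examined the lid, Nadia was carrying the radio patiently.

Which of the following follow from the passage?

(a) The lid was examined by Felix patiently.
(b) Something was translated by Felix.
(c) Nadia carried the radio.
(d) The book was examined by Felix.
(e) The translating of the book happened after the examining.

(a), (b), (c), (e)

(a) Entailed — the original entails any weakening of itself; this just drops 'on the patio', 'before lunch'.
(b) Entailed — the original entails any weakening of itself; this just generalizes the patient.
(c) Entailed — 'carry' is an activity; 'was carrying' entails that some carrying happened, so 'carried' holds.
(d) Not entailed — Felix examined the lid, not the book; the book belongs to the translating event.
(e) Entailed — the narrative places the examining before the translating.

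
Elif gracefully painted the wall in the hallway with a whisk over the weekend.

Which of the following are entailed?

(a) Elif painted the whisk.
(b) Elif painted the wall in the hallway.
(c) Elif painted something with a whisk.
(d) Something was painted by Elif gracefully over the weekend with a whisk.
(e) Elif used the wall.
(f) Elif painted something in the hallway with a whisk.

(b), (c), (d), (f)

(a) Not entailed — the whisk is the instrument, not what was painted.
(b) Entailed — this follows by dropping conjuncts from the painting event's description.
(c) Entailed — this follows by dropping conjuncts from the painting event's description.
(d) Entailed — dropping 'in the hallway' and generalizing the patient leaves a sub-description the original still satisfies.
(e) Not entailed — the wall is the patient, not an instrument — Elif used a whisk.
(f) Entailed — the original entails any weakening of itself; this just drops 'gracefully', 'over the weekend' and generalizes the patient.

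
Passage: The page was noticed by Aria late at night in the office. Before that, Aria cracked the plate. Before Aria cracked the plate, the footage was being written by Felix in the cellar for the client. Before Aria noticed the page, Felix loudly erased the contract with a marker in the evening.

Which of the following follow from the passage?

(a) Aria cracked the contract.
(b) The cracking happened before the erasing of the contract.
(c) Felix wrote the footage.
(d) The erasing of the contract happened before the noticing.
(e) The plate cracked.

(a) Not entailed — Aria cracked the plate, not the contract; the contract belongs to the erasing event.
(b) Not entailed — the narrative doesn't order the cracking relative to the erasing.
(c) Not entailed — 'was writing' is progressive on an accomplishment; it does not entail the completed 'wrote'.
(d) Entailed — the narrative places the erasing before the noticing.
(e) Entailed — 'Aria cracked the plate' is causative; it entails the inchoative 'the plate cracked'.

(d), (e)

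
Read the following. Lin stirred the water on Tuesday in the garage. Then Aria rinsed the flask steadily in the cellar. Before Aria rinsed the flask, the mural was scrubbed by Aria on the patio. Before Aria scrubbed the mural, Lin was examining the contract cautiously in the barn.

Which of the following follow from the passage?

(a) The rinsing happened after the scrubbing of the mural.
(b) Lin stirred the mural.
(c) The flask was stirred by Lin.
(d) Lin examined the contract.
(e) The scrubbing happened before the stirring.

(a), (d)

(a) Entailed — the narrative places the scrubbing before the rinsing.
(b) Not entailed — Lin stirred the water, not the mural; the mural belongs to the scrubbing event.
(c) Not entailed — Lin stirred the water, not the flask; the flask belongs to the rinsing event.
(d) Entailed — 'examine' is an activity; 'was examining' entails that some examining happened, so 'examined' holds.
(e) Not entailed — the narrative doesn't order the scrubbing relative to the stirring.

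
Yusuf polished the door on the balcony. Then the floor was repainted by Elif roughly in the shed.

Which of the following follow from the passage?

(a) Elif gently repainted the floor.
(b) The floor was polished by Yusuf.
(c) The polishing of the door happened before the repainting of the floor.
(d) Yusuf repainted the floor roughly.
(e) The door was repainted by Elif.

(c)

(a) Not entailed — 'gently' adds a manner not in (and inconsistent with) the original.
(b) Not entailed — Yusuf polished the door, not the floor; the floor belongs to the repainting event.
(c) Entailed — the narrative places the polishing before the repainting.
(d) Not entailed — the passage has Elif repainting the floor, not Yusuf.
(e) Not entailed — Elif repainted the floor, not the door; the door belongs to the polishing event.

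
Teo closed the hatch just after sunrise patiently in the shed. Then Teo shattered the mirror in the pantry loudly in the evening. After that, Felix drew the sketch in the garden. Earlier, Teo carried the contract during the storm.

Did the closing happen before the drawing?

yes

The narrative orders the closing before the drawing.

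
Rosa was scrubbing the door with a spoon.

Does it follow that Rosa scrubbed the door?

yes

'scrub' is atelic; if Rosa was scrubbing the door, then Rosa scrubbed the door (for some time).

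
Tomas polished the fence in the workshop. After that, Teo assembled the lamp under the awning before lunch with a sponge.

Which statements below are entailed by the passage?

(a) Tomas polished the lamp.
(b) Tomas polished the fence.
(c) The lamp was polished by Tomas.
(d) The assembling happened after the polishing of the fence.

(b), (d)

(a) Not entailed — Tomas polished the fence, not the lamp; the lamp belongs to the assembling event.
(b) Entailed — the original entails any weakening of itself; this just drops 'in the workshop'.
(c) Not entailed — Tomas polished the fence, not the lamp; the lamp belongs to the assembling event.
(d) Entailed — the narrative places the polishing before the assembling.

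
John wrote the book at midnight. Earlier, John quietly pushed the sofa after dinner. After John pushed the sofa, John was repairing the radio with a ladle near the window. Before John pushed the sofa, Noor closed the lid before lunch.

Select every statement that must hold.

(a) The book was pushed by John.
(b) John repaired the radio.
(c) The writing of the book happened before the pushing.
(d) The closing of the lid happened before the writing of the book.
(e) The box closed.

(a) Not entailed — John pushed the sofa, not the book; the book belongs to the writing event.
(b) Not entailed — 'was repairing' is progressive on an accomplishment; it does not entail the completed 'repaired'.
(c) Not entailed — the narrative places the pushing before the writing, not after.
(d) Entailed — the narrative places the closing before the writing.
(e) Not entailed — the lid is what closed, not the box.

(d)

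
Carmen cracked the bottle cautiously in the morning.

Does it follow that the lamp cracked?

Nothing is said about any lamp; only the bottle is affected.

no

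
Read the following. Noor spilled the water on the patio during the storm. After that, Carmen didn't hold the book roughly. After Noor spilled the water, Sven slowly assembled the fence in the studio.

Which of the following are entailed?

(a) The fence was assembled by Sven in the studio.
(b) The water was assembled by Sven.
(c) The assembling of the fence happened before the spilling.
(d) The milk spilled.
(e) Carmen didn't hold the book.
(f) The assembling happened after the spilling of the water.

(a), (f)

(a) Entailed — this follows by dropping conjuncts from the assembling event's description.
(b) Not entailed — Sven assembled the fence, not the water; the water belongs to the spilling event.
(c) Not entailed — the narrative places the spilling before the assembling, not after.
(d) Not entailed — the water is what spilled, not the milk.
(e) Not entailed — dropping 'roughly' under negation is not valid — the original leaves open that Carmen held the book some other way.
(f) Entailed — the narrative places the spilling before the assembling.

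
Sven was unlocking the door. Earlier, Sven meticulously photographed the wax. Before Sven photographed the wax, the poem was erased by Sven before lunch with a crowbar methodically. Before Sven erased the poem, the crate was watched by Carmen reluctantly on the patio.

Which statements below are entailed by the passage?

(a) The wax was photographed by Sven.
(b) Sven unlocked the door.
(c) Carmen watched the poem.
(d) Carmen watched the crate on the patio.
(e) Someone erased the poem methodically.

(a), (d), (e)

(a) Entailed — every conjunct here is already in the original photographing event.
(b) Not entailed — 'was unlocking' is progressive on an accomplishment; it does not entail the completed 'unlocked'.
(c) Not entailed — Carmen watched the crate, not the poem; the poem belongs to the erasing event.
(d) Entailed — every conjunct here is already in the original watching event.
(e) Entailed — dropping 'before lunch', 'with a crowbar' and generalizing the agent leaves a sub-description the original still satisfies.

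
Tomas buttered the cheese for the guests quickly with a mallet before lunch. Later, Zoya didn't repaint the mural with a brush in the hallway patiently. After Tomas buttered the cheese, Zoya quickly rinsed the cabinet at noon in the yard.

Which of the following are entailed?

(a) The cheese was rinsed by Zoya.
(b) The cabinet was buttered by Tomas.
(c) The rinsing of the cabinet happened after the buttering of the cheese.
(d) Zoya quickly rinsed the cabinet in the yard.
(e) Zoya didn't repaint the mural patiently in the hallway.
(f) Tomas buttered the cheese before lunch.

(c), (d), (f)

(a) Not entailed — Zoya rinsed the cabinet, not the cheese; the cheese belongs to the buttering event.
(b) Not entailed — Tomas buttered the cheese, not the cabinet; the cabinet belongs to the rinsing event.
(c) Entailed — the narrative places the buttering before the rinsing.
(d) Entailed — dropping 'at noon' leaves a sub-description the original still satisfies.
(e) Not entailed — dropping 'with a brush' under negation is not valid — the original leaves open that Zoya repainted the mural some other way.
(f) Entailed — dropping 'for the guests', 'with a mallet', 'quickly' leaves a sub-description the original still satisfies.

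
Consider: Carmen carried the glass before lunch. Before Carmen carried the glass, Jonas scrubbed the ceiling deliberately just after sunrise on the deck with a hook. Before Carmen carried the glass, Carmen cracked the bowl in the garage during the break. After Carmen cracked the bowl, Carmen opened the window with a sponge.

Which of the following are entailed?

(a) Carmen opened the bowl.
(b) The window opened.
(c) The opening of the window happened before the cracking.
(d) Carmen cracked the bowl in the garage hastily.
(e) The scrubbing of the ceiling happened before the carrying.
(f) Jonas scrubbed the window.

(b), (e)

(a) Not entailed — Carmen opened the window, not the bowl; the bowl belongs to the cracking event.
(b) Entailed — 'Carmen opened the window' is causative; it entails the inchoative 'the window opened'.
(c) Not entailed — the narrative places the cracking before the opening, not after.
(d) Not entailed — 'hastily' adds information not in the original event.
(e) Entailed — the narrative places the scrubbing before the carrying.
(f) Not entailed — Jonas scrubbed the ceiling, not the window; the window belongs to the opening event.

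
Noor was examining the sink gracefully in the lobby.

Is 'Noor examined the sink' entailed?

'examine' is atelic; if Noor was examining the sink, then Noor examined the sink (for some time).

yes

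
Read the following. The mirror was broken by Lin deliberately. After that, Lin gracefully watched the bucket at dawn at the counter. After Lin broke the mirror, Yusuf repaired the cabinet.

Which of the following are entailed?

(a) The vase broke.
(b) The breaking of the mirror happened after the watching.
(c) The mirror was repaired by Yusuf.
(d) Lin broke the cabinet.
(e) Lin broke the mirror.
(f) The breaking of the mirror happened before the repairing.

(e), (f)

(a) Not entailed — the mirror is what broke, not the vase.
(b) Not entailed — the narrative places the breaking before the watching, not after.
(c) Not entailed — Yusuf repaired the cabinet, not the mirror; the mirror belongs to the breaking event.
(d) Not entailed — Lin broke the mirror, not the cabinet; the cabinet belongs to the repairing event.
(e) Entailed — dropping 'deliberately' leaves a sub-description the original still satisfies.
(f) Entailed — the narrative places the breaking before the repairing.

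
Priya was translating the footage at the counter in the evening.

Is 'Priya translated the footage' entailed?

no

'was translating' is progressive; for an accomplishment like 'translate the footage', it doesn't entail completion.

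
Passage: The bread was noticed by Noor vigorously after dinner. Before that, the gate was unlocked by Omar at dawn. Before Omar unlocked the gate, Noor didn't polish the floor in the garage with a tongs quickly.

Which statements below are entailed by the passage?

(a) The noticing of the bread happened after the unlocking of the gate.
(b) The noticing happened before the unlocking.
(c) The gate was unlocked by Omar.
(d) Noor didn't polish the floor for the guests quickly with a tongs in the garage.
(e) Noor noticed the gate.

(a), (c), (d)

(a) Entailed — the narrative places the unlocking before the noticing.
(b) Not entailed — the narrative places the unlocking before the noticing, not after.
(c) Entailed — dropping 'at dawn' leaves a sub-description the original still satisfies.
(d) Entailed — under negation, adding a further restriction is entailed: if no such polishing event occurred, none occurred for the guests either.
(e) Not entailed — Noor noticed the bread, not the gate; the gate belongs to the unlocking event.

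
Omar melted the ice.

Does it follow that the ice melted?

yes

'Omar melted the ice' is the causative; it entails the inchoative 'the ice melted'.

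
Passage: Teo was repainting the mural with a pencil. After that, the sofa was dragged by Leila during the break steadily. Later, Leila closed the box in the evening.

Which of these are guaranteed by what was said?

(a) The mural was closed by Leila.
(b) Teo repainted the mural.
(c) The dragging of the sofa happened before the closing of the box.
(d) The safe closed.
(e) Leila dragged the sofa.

(a) Not entailed — Leila closed the box, not the mural; the mural belongs to the repainting event.
(b) Not entailed — 'was repainting' is progressive on an accomplishment; it does not entail the completed 'repainted'.
(c) Entailed — the narrative places the dragging before the closing.
(d) Not entailed — the box is what closed, not the safe.
(e) Entailed — dropping 'steadily', 'during the break' leaves a sub-description the original still satisfies.

(c), (e)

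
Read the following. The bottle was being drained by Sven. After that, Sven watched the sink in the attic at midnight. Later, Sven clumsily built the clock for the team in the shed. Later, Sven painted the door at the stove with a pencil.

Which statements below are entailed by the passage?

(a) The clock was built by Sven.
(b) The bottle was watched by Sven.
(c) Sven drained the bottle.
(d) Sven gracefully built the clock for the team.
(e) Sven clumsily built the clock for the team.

(a) Entailed — dropping 'for the team', 'clumsily', 'in the shed' leaves a sub-description the original still satisfies.
(b) Not entailed — Sven watched the sink, not the bottle; the bottle belongs to the draining event.
(c) Not entailed — 'was draining' is progressive on an accomplishment; it does not entail the completed 'drained'.
(d) Not entailed — 'gracefully' adds a manner not in (and inconsistent with) the original.
(e) Entailed — this follows by dropping conjuncts from the building event's description.

(a), (e)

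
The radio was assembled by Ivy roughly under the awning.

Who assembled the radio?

'Ivy' marks the agent of the assembling event.

Ivy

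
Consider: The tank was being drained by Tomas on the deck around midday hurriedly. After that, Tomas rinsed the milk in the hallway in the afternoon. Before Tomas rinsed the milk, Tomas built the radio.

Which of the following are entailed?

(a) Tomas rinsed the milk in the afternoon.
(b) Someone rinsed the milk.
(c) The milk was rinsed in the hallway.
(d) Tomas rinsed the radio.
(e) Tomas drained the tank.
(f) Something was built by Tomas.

(a), (b), (c), (f)

(a) Entailed — dropping 'in the hallway' leaves a sub-description the original still satisfies.
(b) Entailed — dropping 'in the hallway', 'in the afternoon' and generalizing the agent leaves a sub-description the original still satisfies.
(c) Entailed — every conjunct here is already in the original rinsing event.
(d) Not entailed — Tomas rinsed the milk, not the radio; the radio belongs to the building event.
(e) Not entailed — 'was draining' is progressive on an accomplishment; it does not entail the completed 'drained'.
(f) Entailed — generalizing the patient leaves a sub-description the original still satisfies.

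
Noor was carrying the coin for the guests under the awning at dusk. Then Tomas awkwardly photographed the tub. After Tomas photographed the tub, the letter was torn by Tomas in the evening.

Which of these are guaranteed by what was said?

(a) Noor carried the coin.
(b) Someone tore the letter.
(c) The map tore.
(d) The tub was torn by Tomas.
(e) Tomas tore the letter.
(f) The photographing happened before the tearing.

(a) Entailed — 'carry' is an activity; 'was carrying' entails that some carrying happened, so 'carried' holds.
(b) Entailed — the original entails any weakening of itself; this just drops 'in the evening' and generalizes the agent.
(c) Not entailed — the letter is what tore, not the map.
(d) Not entailed — Tomas tore the letter, not the tub; the tub belongs to the photographing event.
(e) Entailed — every conjunct here is already in the original tearing event.
(f) Entailed — the narrative places the photographing before the tearing.

(a), (b), (e), (f)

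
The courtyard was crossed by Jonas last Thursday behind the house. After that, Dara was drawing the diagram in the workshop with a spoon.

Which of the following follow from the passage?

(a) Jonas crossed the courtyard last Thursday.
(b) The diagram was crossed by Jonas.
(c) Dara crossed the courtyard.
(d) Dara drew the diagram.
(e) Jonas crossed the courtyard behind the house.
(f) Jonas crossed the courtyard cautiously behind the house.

(a) Entailed — the original entails any weakening of itself; this just drops 'behind the house'.
(b) Not entailed — Jonas crossed the courtyard, not the diagram; the diagram belongs to the drawing event.
(c) Not entailed — the passage has Jonas crossing the courtyard, not Dara.
(d) Not entailed — 'was drawing' is progressive on an accomplishment; it does not entail the completed 'drew'.
(e) Entailed — dropping 'last Thursday' leaves a sub-description the original still satisfies.
(f) Not entailed — 'cautiously' adds information not in the original event.

(a), (e)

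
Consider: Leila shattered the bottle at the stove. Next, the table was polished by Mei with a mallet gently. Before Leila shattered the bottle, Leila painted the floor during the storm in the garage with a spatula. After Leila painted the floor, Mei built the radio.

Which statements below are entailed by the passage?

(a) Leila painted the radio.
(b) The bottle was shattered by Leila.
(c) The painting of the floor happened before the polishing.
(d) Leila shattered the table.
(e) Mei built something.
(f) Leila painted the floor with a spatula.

(a) Not entailed — Leila painted the floor, not the radio; the radio belongs to the building event.
(b) Entailed — dropping 'at the stove' leaves a sub-description the original still satisfies.
(c) Entailed — the narrative places the painting before the polishing.
(d) Not entailed — Leila shattered the bottle, not the table; the table belongs to the polishing event.
(e) Entailed — the original entails any weakening of itself; this just generalizes the patient.
(f) Entailed — the original entails any weakening of itself; this just drops 'in the garage', 'during the storm'.

(b), (c), (e), (f)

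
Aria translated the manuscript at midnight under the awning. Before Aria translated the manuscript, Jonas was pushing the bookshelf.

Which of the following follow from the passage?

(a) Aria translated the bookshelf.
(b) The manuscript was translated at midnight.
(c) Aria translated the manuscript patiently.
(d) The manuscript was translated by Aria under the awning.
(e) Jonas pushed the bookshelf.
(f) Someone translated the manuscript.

(b), (d), (e), (f)

(a) Not entailed — Aria translated the manuscript, not the bookshelf; the bookshelf belongs to the pushing event.
(b) Entailed — this follows by dropping conjuncts from the translating event's description.
(c) Not entailed — 'patiently' adds information not in the original event.
(d) Entailed — the original entails any weakening of itself; this just drops 'at midnight'.
(e) Entailed — 'push' is an activity; 'was pushing' entails that some pushing happened, so 'pushed' holds.
(f) Entailed — this follows by dropping conjuncts from the translating event's description.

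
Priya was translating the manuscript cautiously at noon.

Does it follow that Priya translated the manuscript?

'was translating' is progressive; for an accomplishment like 'translate the manuscript', it doesn't entail completion.

no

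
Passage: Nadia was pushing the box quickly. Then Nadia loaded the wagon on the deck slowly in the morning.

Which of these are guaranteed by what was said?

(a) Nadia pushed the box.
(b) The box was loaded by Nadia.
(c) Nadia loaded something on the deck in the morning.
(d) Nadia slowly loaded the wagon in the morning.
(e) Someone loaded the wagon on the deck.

(a), (c), (d), (e)

(a) Entailed — 'push' is an activity; 'was pushing' entails that some pushing happened, so 'pushed' holds.
(b) Not entailed — Nadia loaded the wagon, not the box; the box belongs to the pushing event.
(c) Entailed — this follows by dropping conjuncts from the loading event's description.
(d) Entailed — the original entails any weakening of itself; this just drops 'on the deck'.
(e) Entailed — this follows by dropping conjuncts from the loading event's description.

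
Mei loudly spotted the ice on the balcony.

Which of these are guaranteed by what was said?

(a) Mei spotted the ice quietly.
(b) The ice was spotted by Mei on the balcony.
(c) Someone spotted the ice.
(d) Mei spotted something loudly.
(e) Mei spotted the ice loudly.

(b), (c), (d), (e)

(a) Not entailed — 'quietly' adds a manner not in (and inconsistent with) the original.
(b) Entailed — this follows by dropping conjuncts from the spotting event's description.
(c) Entailed — the original entails any weakening of itself; this just drops 'loudly', 'on the balcony' and generalizes the agent.
(d) Entailed — this follows by dropping conjuncts from the spotting event's description.
(e) Entailed — dropping 'on the balcony' leaves a sub-description the original still satisfies.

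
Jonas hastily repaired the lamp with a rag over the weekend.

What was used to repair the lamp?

'with a rag' marks the instrument of the repairing event.

a rag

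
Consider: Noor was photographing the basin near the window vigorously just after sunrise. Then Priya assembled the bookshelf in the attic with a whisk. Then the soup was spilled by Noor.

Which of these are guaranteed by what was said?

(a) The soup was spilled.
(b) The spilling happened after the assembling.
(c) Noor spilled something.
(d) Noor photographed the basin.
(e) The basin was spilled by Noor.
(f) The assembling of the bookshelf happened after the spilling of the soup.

(a) Entailed — every conjunct here is already in the original spilling event.
(b) Entailed — the narrative places the assembling before the spilling.
(c) Entailed — this follows by dropping conjuncts from the spilling event's description.
(d) Not entailed — 'was photographing' is progressive on an accomplishment; it does not entail the completed 'photographed'.
(e) Not entailed — Noor spilled the soup, not the basin; the basin belongs to the photographing event.
(f) Not entailed — the narrative places the assembling before the spilling, not after.

(a), (b), (c)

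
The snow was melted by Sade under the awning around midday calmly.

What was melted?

the snow

'the snow' marks the patient of the melting event.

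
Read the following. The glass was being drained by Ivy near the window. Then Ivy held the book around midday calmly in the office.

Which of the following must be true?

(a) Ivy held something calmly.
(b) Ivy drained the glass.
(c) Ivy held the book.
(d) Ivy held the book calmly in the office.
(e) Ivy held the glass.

(a) Entailed — the original entails any weakening of itself; this just drops 'around midday', 'in the office' and generalizes the patient.
(b) Not entailed — 'was draining' is progressive on an accomplishment; it does not entail the completed 'drained'.
(c) Entailed — every conjunct here is already in the original holding event.
(d) Entailed — every conjunct here is already in the original holding event.
(e) Not entailed — Ivy held the book, not the glass; the glass belongs to the draining event.

(a), (c), (d)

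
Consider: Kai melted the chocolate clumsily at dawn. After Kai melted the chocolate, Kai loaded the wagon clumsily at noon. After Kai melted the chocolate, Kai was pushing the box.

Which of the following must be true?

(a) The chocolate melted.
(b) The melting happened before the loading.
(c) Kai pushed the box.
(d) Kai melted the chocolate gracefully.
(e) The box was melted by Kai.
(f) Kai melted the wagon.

(a), (b), (c)

(a) Entailed — 'Kai melted the chocolate' is causative; it entails the inchoative 'the chocolate melted'.
(b) Entailed — the narrative places the melting before the loading.
(c) Entailed — 'push' is an activity; 'was pushing' entails that some pushing happened, so 'pushed' holds.
(d) Not entailed — 'gracefully' adds a manner not in (and inconsistent with) the original.
(e) Not entailed — Kai melted the chocolate, not the box; the box belongs to the pushing event.
(f) Not entailed — Kai melted the chocolate, not the wagon; the wagon belongs to the loading event.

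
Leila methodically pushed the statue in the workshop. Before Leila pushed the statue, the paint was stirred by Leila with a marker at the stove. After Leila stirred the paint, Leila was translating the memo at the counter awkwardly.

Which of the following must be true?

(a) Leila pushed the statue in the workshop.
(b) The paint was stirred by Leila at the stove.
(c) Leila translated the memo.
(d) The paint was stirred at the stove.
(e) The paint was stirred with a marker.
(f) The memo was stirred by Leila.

(a) Entailed — the original entails any weakening of itself; this just drops 'methodically'.
(b) Entailed — the original entails any weakening of itself; this just drops 'with a marker'.
(c) Not entailed — 'was translating' is progressive on an accomplishment; it does not entail the completed 'translated'.
(d) Entailed — this follows by dropping conjuncts from the stirring event's description.
(e) Entailed — dropping 'at the stove' and generalizing the agent leaves a sub-description the original still satisfies.
(f) Not entailed — Leila stirred the paint, not the memo; the memo belongs to the translating event.

(a), (b), (d), (e)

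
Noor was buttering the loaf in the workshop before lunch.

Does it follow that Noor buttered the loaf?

'was buttering' is progressive; for an accomplishment like 'butter the loaf', it doesn't entail completion.

no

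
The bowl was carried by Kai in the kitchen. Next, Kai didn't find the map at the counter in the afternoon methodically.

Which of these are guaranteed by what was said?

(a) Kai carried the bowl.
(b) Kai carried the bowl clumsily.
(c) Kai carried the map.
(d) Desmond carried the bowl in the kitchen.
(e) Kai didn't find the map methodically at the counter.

(a)

(a) Entailed — the original entails any weakening of itself; this just drops 'in the kitchen'.
(b) Not entailed — 'clumsily' adds information not in the original event.
(c) Not entailed — Kai carried the bowl, not the map; the map belongs to the finding event.
(d) Not entailed — the passage has Kai carrying the bowl, not Desmond.
(e) Not entailed — dropping 'in the afternoon' under negation is not valid — the original leaves open that Kai found the map some other way.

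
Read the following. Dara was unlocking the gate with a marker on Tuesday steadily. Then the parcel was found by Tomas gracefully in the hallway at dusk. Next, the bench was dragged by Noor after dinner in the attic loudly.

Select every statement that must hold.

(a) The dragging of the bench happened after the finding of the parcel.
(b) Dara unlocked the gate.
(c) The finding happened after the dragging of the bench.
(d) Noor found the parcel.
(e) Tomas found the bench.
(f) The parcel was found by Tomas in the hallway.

(a), (f)

(a) Entailed — the narrative places the finding before the dragging.
(b) Not entailed — 'was unlocking' is progressive on an accomplishment; it does not entail the completed 'unlocked'.
(c) Not entailed — the narrative places the finding before the dragging, not after.
(d) Not entailed — the passage has Tomas finding the parcel, not Noor.
(e) Not entailed — Tomas found the parcel, not the bench; the bench belongs to the dragging event.
(f) Entailed — the original entails any weakening of itself; this just drops 'at dusk', 'gracefully'.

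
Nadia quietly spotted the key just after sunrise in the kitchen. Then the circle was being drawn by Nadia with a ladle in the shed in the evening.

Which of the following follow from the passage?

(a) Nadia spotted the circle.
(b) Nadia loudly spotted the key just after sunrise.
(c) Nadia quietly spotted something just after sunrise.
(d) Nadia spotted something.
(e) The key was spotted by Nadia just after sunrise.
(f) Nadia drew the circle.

(c), (d), (e)

(a) Not entailed — Nadia spotted the key, not the circle; the circle belongs to the drawing event.
(b) Not entailed — 'loudly' adds a manner not in (and inconsistent with) the original.
(c) Entailed — the original entails any weakening of itself; this just drops 'in the kitchen' and generalizes the patient.
(d) Entailed — the original entails any weakening of itself; this just drops 'quietly', 'in the kitchen', 'just after sunrise' and generalizes the patient.
(e) Entailed — every conjunct here is already in the original spotting event.
(f) Not entailed — 'was drawing' is progressive on an accomplishment; it does not entail the completed 'drew'.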